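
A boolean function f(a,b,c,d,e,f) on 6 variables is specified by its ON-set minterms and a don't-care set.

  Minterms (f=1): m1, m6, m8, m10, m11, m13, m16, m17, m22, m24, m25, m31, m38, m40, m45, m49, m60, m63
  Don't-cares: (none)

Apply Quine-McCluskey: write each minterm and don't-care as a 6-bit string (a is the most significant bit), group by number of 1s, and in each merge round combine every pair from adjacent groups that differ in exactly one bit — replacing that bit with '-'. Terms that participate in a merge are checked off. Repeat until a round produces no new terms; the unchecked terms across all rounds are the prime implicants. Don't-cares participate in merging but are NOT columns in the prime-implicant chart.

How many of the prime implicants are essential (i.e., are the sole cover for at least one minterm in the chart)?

10

Round 0: 000001✓ 000110✓ 001000✓ 001010✓ 001011✓ 001101✓ 010000✓ 010001✓ 010110✓ 011000✓ 011001✓ 011111✓ 100110✓ 101000✓ 101101✓ 110001✓ 111100 111111✓
Round 1: -00110 -01000 -01101 -10001 -11111 0-0001 0-0110 0-1000 0010-0 00101- 01-000✓ 01-001✓ 01000-✓ 01100-✓
Round 2: 01-00-
PIs = {-00110, -01000, -01101, -10001, -11111, 0-0001, 0-0110, 0-1000, 0010-0, 00101-, 01-00-, 111100}
Coverage chart:
  m1: 0-0001 ←essential
  m6: -00110,0-0110
  m8: -01000,0-1000,0010-0
  m10: 0010-0,00101-
  m11: 00101- ←essential
  m13: -01101 ←essential
  m16: 01-00- ←essential
  m17: -10001,0-0001,01-00-
  m22: 0-0110 ←essential
  m24: 0-1000,01-00-
  m25: 01-00- ←essential
  m31: -11111 ←essential
  m38: -00110 ←essential
  m40: -01000 ←essential
  m45: -01101 ←essential
  m49: -10001 ←essential
  m60: 111100 ←essential
  m63: -11111 ←essential
Essential: -00110, -01000, -01101, -10001, -11111, 0-0001, 0-0110, 00101-, 01-00-, 111100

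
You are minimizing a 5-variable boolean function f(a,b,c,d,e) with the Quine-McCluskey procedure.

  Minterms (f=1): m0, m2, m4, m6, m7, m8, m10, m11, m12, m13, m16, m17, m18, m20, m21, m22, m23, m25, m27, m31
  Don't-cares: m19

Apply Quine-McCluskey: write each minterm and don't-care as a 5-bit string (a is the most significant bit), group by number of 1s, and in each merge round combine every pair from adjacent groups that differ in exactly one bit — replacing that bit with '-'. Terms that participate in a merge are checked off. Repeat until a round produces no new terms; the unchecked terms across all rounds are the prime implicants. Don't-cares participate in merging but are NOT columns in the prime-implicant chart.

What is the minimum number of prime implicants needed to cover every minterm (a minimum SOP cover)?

8

size-2^0 implicants → 00000(✓)  00010(✓)  00100(✓)  00110(✓)  00111(✓)  01000(✓)  01010(✓)  01011(✓)  01100(✓)  01101(✓)  10000(✓)  10001(✓)  10010(✓)  10011(✓)  10100(✓)  10101(✓)  10110(✓)  10111(✓)  11001(✓)  11011(✓)  11111(✓)
size-2^1 implicants → -0000(✓)  -0010(✓)  -0100(✓)  -0110(✓)  -0111(✓)  -1011  0-000(✓)  0-010(✓)  0-100(✓)  00-00(✓)  00-10(✓)  000-0(✓)  001-0(✓)  0011-(✓)  01-00(✓)  010-0(✓)  0101-  0110-  1-001(✓)  1-011(✓)  1-111(✓)  10-00(✓)  10-01(✓)  10-10(✓)  10-11(✓)  100-0(✓)  100-1(✓)  1000-(✓)  1001-(✓)  101-0(✓)  101-1(✓)  1010-(✓)  1011-(✓)  11-11(✓)  110-1(✓)
size-2^2 implicants → -0-00(✓)  -0-10(✓)  -00-0(✓)  -01-0(✓)  -011-  0--00  0-0-0  00--0(✓)  1--11  1-0-1  10--0(✓)  10--1(✓)  10-0-(✓)  10-1-(✓)  100--(✓)  101--(✓)
size-2^3 implicants → -0--0  10---
Unchecked terms (primes): -0--0, -011-, -1011, 0--00, 0-0-0, 0101-, 0110-, 1--11, 1-0-1, 10---
Minterm coverage:
  m0 ⊆ -0--0,0--00,0-0-0
  m2 ⊆ -0--0,0-0-0
  m4 ⊆ -0--0,0--00
  m6 ⊆ -0--0,-011-
  m7 ⊆ -011- [E]
  m8 ⊆ 0--00,0-0-0
  m10 ⊆ 0-0-0,0101-
  m11 ⊆ -1011,0101-
  m12 ⊆ 0--00,0110-
  m13 ⊆ 0110- [E]
  m16 ⊆ -0--0,10---
  m17 ⊆ 1-0-1,10---
  m18 ⊆ -0--0,10---
  m20 ⊆ -0--0,10---
  m21 ⊆ 10--- [E]
  m22 ⊆ -0--0,-011-,10---
  m23 ⊆ -011-,1--11,10---
  m25 ⊆ 1-0-1 [E]
  m27 ⊆ -1011,1--11,1-0-1
  m31 ⊆ 1--11 [E]
E = {-011-, 0110-, 1--11, 1-0-1, 10---}
Petrick residual → -0--0, -1011, 0-0-0
Cover = b'e' + b'cd + bc'de + a'c'e' + a'bcd' + ade + ac'e + ab'  |cover|=8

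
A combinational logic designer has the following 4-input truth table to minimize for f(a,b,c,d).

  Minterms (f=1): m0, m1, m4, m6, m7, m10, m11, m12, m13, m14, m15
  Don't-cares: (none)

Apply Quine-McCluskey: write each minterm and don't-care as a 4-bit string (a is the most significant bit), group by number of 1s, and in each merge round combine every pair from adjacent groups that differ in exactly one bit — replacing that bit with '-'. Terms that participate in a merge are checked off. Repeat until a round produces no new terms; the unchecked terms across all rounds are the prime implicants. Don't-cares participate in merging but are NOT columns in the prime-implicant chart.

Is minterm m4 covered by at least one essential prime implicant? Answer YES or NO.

Round 0: 0000✓ 0001✓ 0100✓ 0110✓ 0111✓ 1010✓ 1011✓ 1100✓ 1101✓ 1110✓ 1111✓
Round 1: -100✓ -110✓ -111✓ 0-00 000- 01-0✓ 011-✓ 1-10✓ 1-11✓ 101-✓ 11-0✓ 11-1✓ 110-✓ 111-✓
Round 2: -1-0 -11- 1-1- 11--
PIs = {-1-0, -11-, 0-00, 000-, 1-1-, 11--}
Coverage chart:
  m0: 0-00,000-
  m1: 000- ←essential
  m4: -1-0,0-00
  m6: -1-0,-11-
  m7: -11- ←essential
  m10: 1-1- ←essential
  m11: 1-1- ←essential
  m12: -1-0,11--
  m13: 11-- ←essential
  m14: -1-0,-11-,1-1-,11--
  m15: -11-,1-1-,11--
Essential: -11-, 000-, 1-1-, 11--

NO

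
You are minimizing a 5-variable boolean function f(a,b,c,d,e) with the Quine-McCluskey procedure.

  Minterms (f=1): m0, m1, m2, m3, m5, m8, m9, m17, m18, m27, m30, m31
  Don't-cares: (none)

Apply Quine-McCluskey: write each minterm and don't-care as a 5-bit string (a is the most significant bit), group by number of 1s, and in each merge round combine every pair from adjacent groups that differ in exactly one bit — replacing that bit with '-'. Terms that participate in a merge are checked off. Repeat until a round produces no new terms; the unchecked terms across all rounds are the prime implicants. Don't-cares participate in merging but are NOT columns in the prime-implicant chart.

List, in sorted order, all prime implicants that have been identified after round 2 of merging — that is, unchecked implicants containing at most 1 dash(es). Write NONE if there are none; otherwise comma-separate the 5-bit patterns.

[col 0] 00000*, 00001*, 00010*, 00011*, 00101*, 01000*, 01001*, 10001*, 10010*, 11011*, 11110*, 11111*
[col 1] -0001, -0010, 0-000*, 0-001*, 00-01, 000-0*, 000-1*, 0000-*, 0001-*, 0100-*, 11-11, 1111-
[col 2] 0-00-, 000--
Prime implicants: -0001, -0010, 0-00-, 00-01, 000--, 11-11, 1111-

-0001, -0010, 00-01, 11-11, 1111-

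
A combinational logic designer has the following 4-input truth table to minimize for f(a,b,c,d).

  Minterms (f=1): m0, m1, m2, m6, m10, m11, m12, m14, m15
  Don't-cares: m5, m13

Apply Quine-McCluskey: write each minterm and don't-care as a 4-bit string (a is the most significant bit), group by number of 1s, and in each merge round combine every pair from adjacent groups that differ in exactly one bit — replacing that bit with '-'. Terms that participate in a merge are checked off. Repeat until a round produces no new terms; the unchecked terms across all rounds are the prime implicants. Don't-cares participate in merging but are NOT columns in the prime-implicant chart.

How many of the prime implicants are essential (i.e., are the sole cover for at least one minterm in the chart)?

Round 0: 0000✓ 0001✓ 0010✓ 0101✓ 0110✓ 1010✓ 1011✓ 1100✓ 1101✓ 1110✓ 1111✓
Round 1: -010✓ -101 -110✓ 0-01 0-10✓ 00-0 000- 1-10✓ 1-11✓ 101-✓ 11-0✓ 11-1✓ 110-✓ 111-✓
Round 2: --10 1-1- 11--
PIs = {--10, -101, 0-01, 00-0, 000-, 1-1-, 11--}
Coverage chart:
  m0: 00-0,000-
  m1: 0-01,000-
  m2: --10,00-0
  m6: --10 ←essential
  m10: --10,1-1-
  m11: 1-1- ←essential
  m12: 11-- ←essential
  m14: --10,1-1-,11--
  m15: 1-1-,11--
Essential: --10, 1-1-, 11--

3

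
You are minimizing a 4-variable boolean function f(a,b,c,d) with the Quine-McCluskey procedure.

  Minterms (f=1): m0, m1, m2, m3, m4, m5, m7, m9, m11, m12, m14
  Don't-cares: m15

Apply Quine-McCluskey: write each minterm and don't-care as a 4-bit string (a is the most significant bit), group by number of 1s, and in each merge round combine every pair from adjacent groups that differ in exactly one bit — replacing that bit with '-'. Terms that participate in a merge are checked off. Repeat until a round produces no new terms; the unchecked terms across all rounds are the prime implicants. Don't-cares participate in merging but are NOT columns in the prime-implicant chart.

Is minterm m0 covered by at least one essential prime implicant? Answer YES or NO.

size-2^0 implicants → 0000(✓)  0001(✓)  0010(✓)  0011(✓)  0100(✓)  0101(✓)  0111(✓)  1001(✓)  1011(✓)  1100(✓)  1110(✓)  1111(✓)
size-2^1 implicants → -001(✓)  -011(✓)  -100  -111(✓)  0-00(✓)  0-01(✓)  0-11(✓)  00-0(✓)  00-1(✓)  000-(✓)  001-(✓)  01-1(✓)  010-(✓)  1-11(✓)  10-1(✓)  11-0  111-
size-2^2 implicants → --11  -0-1  0--1  0-0-  00--
Unchecked terms (primes): --11, -0-1, -100, 0--1, 0-0-, 00--, 11-0, 111-
Minterm coverage:
  m0 ⊆ 0-0-,00--
  m1 ⊆ -0-1,0--1,0-0-,00--
  m2 ⊆ 00-- [E]
  m3 ⊆ --11,-0-1,0--1,00--
  m4 ⊆ -100,0-0-
  m5 ⊆ 0--1,0-0-
  m7 ⊆ --11,0--1
  m9 ⊆ -0-1 [E]
  m11 ⊆ --11,-0-1
  m12 ⊆ -100,11-0
  m14 ⊆ 11-0,111-
E = {-0-1, 00--}

YES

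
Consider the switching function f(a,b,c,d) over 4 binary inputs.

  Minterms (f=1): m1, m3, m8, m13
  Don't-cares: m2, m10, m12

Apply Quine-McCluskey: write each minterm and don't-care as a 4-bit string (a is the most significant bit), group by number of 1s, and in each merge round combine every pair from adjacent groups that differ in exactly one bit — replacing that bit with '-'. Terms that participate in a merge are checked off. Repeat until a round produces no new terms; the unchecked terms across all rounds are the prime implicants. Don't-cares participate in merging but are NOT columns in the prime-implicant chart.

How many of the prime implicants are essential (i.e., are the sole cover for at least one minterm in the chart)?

Round 0: 0001✓ 0010✓ 0011✓ 1000✓ 1010✓ 1100✓ 1101✓
Round 1: -010 00-1 001- 1-00 10-0 110-
PIs = {-010, 00-1, 001-, 1-00, 10-0, 110-}
Coverage chart:
  m1: 00-1 ←essential
  m3: 00-1,001-
  m8: 1-00,10-0
  m13: 110- ←essential
Essential: 00-1, 110-

2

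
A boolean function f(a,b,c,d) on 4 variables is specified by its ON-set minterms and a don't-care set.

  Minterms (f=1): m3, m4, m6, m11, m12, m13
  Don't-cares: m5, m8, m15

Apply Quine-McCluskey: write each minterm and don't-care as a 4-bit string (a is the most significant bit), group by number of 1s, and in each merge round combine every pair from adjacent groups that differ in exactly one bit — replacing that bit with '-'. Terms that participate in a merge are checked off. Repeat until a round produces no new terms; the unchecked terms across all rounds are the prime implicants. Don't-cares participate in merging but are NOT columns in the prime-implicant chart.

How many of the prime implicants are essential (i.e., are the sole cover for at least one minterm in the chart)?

2

Round 0: 0011✓ 0100✓ 0101✓ 0110✓ 1000✓ 1011✓ 1100✓ 1101✓ 1111✓
Round 1: -011 -100✓ -101✓ 01-0 010-✓ 1-00 1-11 11-1 110-✓
Round 2: -10-
PIs = {-011, -10-, 01-0, 1-00, 1-11, 11-1}
Coverage chart:
  m3: -011 ←essential
  m4: -10-,01-0
  m6: 01-0 ←essential
  m11: -011,1-11
  m12: -10-,1-00
  m13: -10-,11-1
Essential: -011, 01-0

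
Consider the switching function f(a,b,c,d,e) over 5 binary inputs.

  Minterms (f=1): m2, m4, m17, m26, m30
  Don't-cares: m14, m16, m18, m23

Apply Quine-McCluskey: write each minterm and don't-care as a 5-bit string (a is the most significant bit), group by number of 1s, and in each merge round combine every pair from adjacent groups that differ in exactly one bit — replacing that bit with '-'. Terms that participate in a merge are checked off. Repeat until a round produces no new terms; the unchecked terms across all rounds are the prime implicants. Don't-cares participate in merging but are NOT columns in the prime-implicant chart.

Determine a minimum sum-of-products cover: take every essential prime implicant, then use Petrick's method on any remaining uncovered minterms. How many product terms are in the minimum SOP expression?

4

[col 0] 00010*, 00100, 01110*, 10000*, 10001*, 10010*, 10111, 11010*, 11110*
[col 1] -0010, -1110, 1-010, 100-0, 1000-, 11-10
Prime implicants: -0010, -1110, 00100, 1-010, 100-0, 1000-, 10111, 11-10
PI chart (minterm → PIs covering it):
  2 | -0010  (sole → essential)
  4 | 00100  (sole → essential)
  17 | 1000-  (sole → essential)
  26 | 1-010,11-10
  30 | -1110,11-10
Essential prime implicants: -0010, 00100, 1000-
Petrick residual → 11-10
Minimum SOP uses 4 PIs: b'c'de' + a'b'cd'e' + ab'c'd' + abde'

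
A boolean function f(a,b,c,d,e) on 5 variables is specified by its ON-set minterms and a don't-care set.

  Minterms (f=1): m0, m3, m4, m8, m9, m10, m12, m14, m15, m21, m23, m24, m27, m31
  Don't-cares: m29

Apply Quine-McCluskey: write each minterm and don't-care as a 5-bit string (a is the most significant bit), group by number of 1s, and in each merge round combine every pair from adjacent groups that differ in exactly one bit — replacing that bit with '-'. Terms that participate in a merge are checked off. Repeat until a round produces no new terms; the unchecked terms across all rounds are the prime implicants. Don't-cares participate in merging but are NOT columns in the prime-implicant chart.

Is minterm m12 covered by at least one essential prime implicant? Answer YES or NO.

[col 0] 00000*, 00011, 00100*, 01000*, 01001*, 01010*, 01100*, 01110*, 01111*, 10101*, 10111*, 11000*, 11011*, 11101*, 11111*
[col 1] -1000, -1111, 0-000*, 0-100*, 00-00*, 01-00*, 01-10*, 010-0*, 0100-, 011-0*, 0111-, 1-101*, 1-111*, 101-1*, 11-11, 111-1*
[col 2] 0--00, 01--0, 1-1-1
Prime implicants: -1000, -1111, 0--00, 00011, 01--0, 0100-, 0111-, 1-1-1, 11-11
PI chart (minterm → PIs covering it):
  0 | 0--00  (sole → essential)
  3 | 00011  (sole → essential)
  4 | 0--00  (sole → essential)
  8 | -1000,0--00,01--0,0100-
  9 | 0100-  (sole → essential)
  10 | 01--0  (sole → essential)
  12 | 0--00,01--0
  14 | 01--0,0111-
  15 | -1111,0111-
  21 | 1-1-1  (sole → essential)
  23 | 1-1-1  (sole → essential)
  24 | -1000  (sole → essential)
  27 | 11-11  (sole → essential)
  31 | -1111,1-1-1,11-11
Essential prime implicants: -1000, 0--00, 00011, 01--0, 0100-, 1-1-1, 11-11

YES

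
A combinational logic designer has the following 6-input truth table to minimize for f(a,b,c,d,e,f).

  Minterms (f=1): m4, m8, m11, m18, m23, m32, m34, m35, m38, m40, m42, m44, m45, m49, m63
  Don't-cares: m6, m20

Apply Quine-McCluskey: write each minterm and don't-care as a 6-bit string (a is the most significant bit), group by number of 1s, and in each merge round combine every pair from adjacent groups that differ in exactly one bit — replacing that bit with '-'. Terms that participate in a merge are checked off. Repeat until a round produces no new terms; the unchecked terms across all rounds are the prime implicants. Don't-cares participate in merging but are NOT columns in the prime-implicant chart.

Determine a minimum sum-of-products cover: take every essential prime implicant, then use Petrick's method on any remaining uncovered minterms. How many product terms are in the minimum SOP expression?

11

[col 0] 000100*, 000110*, 001000*, 001011, 010010, 010100*, 010111, 100000*, 100010*, 100011*, 100110*, 101000*, 101010*, 101100*, 101101*, 110001, 111111
[col 1] -00110, -01000, 0-0100, 0001-0, 10-000*, 10-010*, 100-10, 1000-0*, 10001-, 101-00, 1010-0*, 10110-
[col 2] 10-0-0
Prime implicants: -00110, -01000, 0-0100, 0001-0, 001011, 010010, 010111, 10-0-0, 100-10, 10001-, 101-00, 10110-, 110001, 111111
PI chart (minterm → PIs covering it):
  4 | 0-0100,0001-0
  8 | -01000  (sole → essential)
  11 | 001011  (sole → essential)
  18 | 010010  (sole → essential)
  23 | 010111  (sole → essential)
  32 | 10-0-0  (sole → essential)
  34 | 10-0-0,100-10,10001-
  35 | 10001-  (sole → essential)
  38 | -00110,100-10
  40 | -01000,10-0-0,101-00
  42 | 10-0-0  (sole → essential)
  44 | 101-00,10110-
  45 | 10110-  (sole → essential)
  49 | 110001  (sole → essential)
  63 | 111111  (sole → essential)
Essential prime implicants: -01000, 001011, 010010, 010111, 10-0-0, 10001-, 10110-, 110001, 111111
Petrick residual → -00110, 0-0100
Minimum SOP uses 11 PIs: b'c'def' + b'cd'e'f' + a'c'de'f' + a'b'cd'ef + a'bc'd'ef' + a'bc'def + ab'd'f' + ab'c'd'e + ab'cde' + abc'd'e'f + abcdef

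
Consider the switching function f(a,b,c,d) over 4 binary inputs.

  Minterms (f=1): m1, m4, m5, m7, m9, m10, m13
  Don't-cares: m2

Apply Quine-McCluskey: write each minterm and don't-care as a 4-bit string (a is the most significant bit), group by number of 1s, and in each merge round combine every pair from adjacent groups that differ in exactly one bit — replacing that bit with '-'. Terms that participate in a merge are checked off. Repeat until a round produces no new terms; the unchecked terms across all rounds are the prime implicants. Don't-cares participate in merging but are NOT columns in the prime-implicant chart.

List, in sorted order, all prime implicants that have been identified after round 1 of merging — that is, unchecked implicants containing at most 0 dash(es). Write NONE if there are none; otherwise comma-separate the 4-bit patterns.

[col 0] 0001*, 0010*, 0100*, 0101*, 0111*, 1001*, 1010*, 1101*
[col 1] -001*, -010, -101*, 0-01*, 01-1, 010-, 1-01*
[col 2] --01
Prime implicants: --01, -010, 01-1, 010-

NONE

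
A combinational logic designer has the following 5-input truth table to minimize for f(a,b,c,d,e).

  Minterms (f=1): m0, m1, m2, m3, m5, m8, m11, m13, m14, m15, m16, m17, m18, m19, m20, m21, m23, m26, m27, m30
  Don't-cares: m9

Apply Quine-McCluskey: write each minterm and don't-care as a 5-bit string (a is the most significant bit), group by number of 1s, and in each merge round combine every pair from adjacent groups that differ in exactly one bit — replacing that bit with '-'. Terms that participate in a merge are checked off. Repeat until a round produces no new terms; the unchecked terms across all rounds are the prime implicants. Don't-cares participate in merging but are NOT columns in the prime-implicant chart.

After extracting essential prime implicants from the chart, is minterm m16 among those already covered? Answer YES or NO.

YES

Round 0: 00000✓ 00001✓ 00010✓ 00011✓ 00101✓ 01000✓ 01001✓ 01011✓ 01101✓ 01110✓ 01111✓ 10000✓ 10001✓ 10010✓ 10011✓ 10100✓ 10101✓ 10111✓ 11010✓ 11011✓ 11110✓
Round 1: -0000✓ -0001✓ -0010✓ -0011✓ -0101✓ -1011✓ -1110 0-000✓ 0-001✓ 0-011✓ 0-101✓ 00-01✓ 000-0✓ 000-1✓ 0000-✓ 0001-✓ 01-01✓ 01-11✓ 010-1✓ 0100-✓ 011-1✓ 0111- 1-010✓ 1-011✓ 10-00✓ 10-01✓ 10-11✓ 100-0✓ 100-1✓ 1000-✓ 1001-✓ 101-1✓ 1010-✓ 11-10 1101-✓
Round 2: --011 -0-01 -00-0✓ -00-1✓ -000-✓ -001-✓ 0--01 0-0-1 0-00- 000--✓ 01--1 1-01- 10--1 10-0- 100--✓
Round 3: -00--
PIs = {--011, -0-01, -00--, -1110, 0--01, 0-0-1, 0-00-, 01--1, 0111-, 1-01-, 10--1, 10-0-, 11-10}
Coverage chart:
  m0: -00--,0-00-
  m1: -0-01,-00--,0--01,0-0-1,0-00-
  m2: -00-- ←essential
  m3: --011,-00--,0-0-1
  m5: -0-01,0--01
  m8: 0-00- ←essential
  m11: --011,0-0-1,01--1
  m13: 0--01,01--1
  m14: -1110,0111-
  m15: 01--1,0111-
  m16: -00--,10-0-
  m17: -0-01,-00--,10--1,10-0-
  m18: -00--,1-01-
  m19: --011,-00--,1-01-,10--1
  m20: 10-0- ←essential
  m21: -0-01,10--1,10-0-
  m23: 10--1 ←essential
  m26: 1-01-,11-10
  m27: --011,1-01-
  m30: -1110,11-10
Essential: -00--, 0-00-, 10--1, 10-0-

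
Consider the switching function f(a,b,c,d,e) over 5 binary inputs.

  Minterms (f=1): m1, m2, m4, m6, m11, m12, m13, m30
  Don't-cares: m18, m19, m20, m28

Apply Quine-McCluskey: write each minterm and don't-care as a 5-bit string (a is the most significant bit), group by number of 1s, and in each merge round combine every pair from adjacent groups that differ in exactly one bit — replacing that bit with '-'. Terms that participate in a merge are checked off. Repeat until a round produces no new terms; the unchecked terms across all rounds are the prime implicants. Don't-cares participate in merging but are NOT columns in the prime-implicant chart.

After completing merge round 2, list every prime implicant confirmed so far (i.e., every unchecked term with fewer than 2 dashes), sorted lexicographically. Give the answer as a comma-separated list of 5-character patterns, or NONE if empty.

[col 0] 00001, 00010*, 00100*, 00110*, 01011, 01100*, 01101*, 10010*, 10011*, 10100*, 11100*, 11110*
[col 1] -0010, -0100*, -1100*, 0-100*, 00-10, 001-0, 0110-, 1-100*, 1001-, 111-0
[col 2] --100
Prime implicants: --100, -0010, 00-10, 00001, 001-0, 01011, 0110-, 1001-, 111-0

-0010, 00-10, 00001, 001-0, 01011, 0110-, 1001-, 111-0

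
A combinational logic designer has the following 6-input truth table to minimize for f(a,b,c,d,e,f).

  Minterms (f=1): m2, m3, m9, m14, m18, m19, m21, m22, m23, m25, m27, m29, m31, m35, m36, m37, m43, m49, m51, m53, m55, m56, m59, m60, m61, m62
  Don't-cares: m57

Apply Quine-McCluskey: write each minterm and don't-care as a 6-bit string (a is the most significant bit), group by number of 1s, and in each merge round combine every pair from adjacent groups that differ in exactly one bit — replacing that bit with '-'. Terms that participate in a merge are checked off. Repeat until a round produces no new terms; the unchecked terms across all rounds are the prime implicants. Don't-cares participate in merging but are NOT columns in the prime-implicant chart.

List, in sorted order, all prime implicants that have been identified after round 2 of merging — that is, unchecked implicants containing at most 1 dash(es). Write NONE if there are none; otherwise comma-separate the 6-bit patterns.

0-1001, 001110, 1-0101, 10010-, 1111-0

size-2^0 implicants → 000010(✓)  000011(✓)  001001(✓)  001110  010010(✓)  010011(✓)  010101(✓)  010110(✓)  010111(✓)  011001(✓)  011011(✓)  011101(✓)  011111(✓)  100011(✓)  100100(✓)  100101(✓)  101011(✓)  110001(✓)  110011(✓)  110101(✓)  110111(✓)  111000(✓)  111001(✓)  111011(✓)  111100(✓)  111101(✓)  111110(✓)
size-2^1 implicants → -00011(✓)  -10011(✓)  -10101(✓)  -10111(✓)  -11001(✓)  -11011(✓)  -11101(✓)  0-0010(✓)  0-0011(✓)  0-1001  00001-(✓)  01-011(✓)  01-101(✓)  01-111(✓)  010-10(✓)  010-11(✓)  01001-(✓)  0101-1(✓)  01011-(✓)  011-01(✓)  011-11(✓)  0110-1(✓)  0111-1(✓)  1-0011(✓)  1-0101  1-1011(✓)  10-011(✓)  10010-  11-001(✓)  11-011(✓)  11-101(✓)  110-01(✓)  110-11(✓)  1100-1(✓)  1101-1(✓)  111-00(✓)  111-01(✓)  1110-1(✓)  11100-(✓)  1111-0  11110-(✓)
size-2^2 implicants → --0011  -1-011  -1-101  -10-11  -101-1  -11-01  -110-1  0-001-  01--11  01-1-1  010-1-  011--1  1--011  11--01  11-0-1  110--1  111-0-
Unchecked terms (primes): --0011, -1-011, -1-101, -10-11, -101-1, -11-01, -110-1, 0-001-, 0-1001, 001110, 01--11, 01-1-1, 010-1-, 011--1, 1--011, 1-0101, 10010-, 11--01, 11-0-1, 110--1, 111-0-, 1111-0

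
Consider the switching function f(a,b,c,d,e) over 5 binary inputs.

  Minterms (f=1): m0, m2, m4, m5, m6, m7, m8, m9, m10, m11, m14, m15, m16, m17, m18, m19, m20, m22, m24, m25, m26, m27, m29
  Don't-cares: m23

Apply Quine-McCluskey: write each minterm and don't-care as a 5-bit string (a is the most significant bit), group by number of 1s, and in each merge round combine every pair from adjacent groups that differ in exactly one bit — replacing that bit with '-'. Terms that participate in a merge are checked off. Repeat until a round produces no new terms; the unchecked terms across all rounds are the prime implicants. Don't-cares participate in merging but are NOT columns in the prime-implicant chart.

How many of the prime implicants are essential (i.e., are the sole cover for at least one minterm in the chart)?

5

Round 0: 00000✓ 00010✓ 00100✓ 00101✓ 00110✓ 00111✓ 01000✓ 01001✓ 01010✓ 01011✓ 01110✓ 01111✓ 10000✓ 10001✓ 10010✓ 10011✓ 10100✓ 10110✓ 10111✓ 11000✓ 11001✓ 11010✓ 11011✓ 11101✓
Round 1: -0000✓ -0010✓ -0100✓ -0110✓ -0111✓ -1000✓ -1001✓ -1010✓ -1011✓ 0-000✓ 0-010✓ 0-110✓ 0-111✓ 00-00✓ 00-10✓ 000-0✓ 001-0✓ 001-1✓ 0010-✓ 0011-✓ 01-10✓ 01-11✓ 010-0✓ 010-1✓ 0100-✓ 0101-✓ 0111-✓ 1-000✓ 1-001✓ 1-010✓ 1-011✓ 10-00✓ 10-10✓ 10-11✓ 100-0✓ 100-1✓ 1000-✓ 1001-✓ 101-0✓ 1011-✓ 11-01 110-0✓ 110-1✓ 1100-✓ 1101-✓
Round 2: --000✓ --010✓ -0-00✓ -0-10✓ -00-0✓ -01-0✓ -011- -10-0✓ -10-1✓ -100-✓ -101-✓ 0--10 0-0-0✓ 0-11- 00--0✓ 001-- 01-1- 010--✓ 1-0-0✓ 1-0-1✓ 1-00-✓ 1-01-✓ 10--0✓ 10-1- 100--✓ 110--✓
Round 3: --0-0 -0--0 -10-- 1-0--
PIs = {--0-0, -0--0, -011-, -10--, 0--10, 0-11-, 001--, 01-1-, 1-0--, 10-1-, 11-01}
Coverage chart:
  m0: --0-0,-0--0
  m2: --0-0,-0--0,0--10
  m4: -0--0,001--
  m5: 001-- ←essential
  m6: -0--0,-011-,0--10,0-11-,001--
  m7: -011-,0-11-,001--
  m8: --0-0,-10--
  m9: -10-- ←essential
  m10: --0-0,-10--,0--10,01-1-
  m11: -10--,01-1-
  m14: 0--10,0-11-,01-1-
  m15: 0-11-,01-1-
  m16: --0-0,-0--0,1-0--
  m17: 1-0-- ←essential
  m18: --0-0,-0--0,1-0--,10-1-
  m19: 1-0--,10-1-
  m20: -0--0 ←essential
  m22: -0--0,-011-,10-1-
  m24: --0-0,-10--,1-0--
  m25: -10--,1-0--,11-01
  m26: --0-0,-10--,1-0--
  m27: -10--,1-0--
  m29: 11-01 ←essential
Essential: -0--0, -10--, 001--, 1-0--, 11-01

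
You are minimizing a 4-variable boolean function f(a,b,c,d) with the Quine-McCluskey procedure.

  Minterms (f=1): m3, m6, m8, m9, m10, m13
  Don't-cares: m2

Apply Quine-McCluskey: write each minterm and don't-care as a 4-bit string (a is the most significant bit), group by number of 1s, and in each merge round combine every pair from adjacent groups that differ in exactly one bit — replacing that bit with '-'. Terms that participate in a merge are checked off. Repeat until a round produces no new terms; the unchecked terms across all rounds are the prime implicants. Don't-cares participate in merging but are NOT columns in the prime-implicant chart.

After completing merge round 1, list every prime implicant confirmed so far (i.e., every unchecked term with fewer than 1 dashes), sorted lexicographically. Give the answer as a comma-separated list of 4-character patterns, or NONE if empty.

NONE

size-2^0 implicants → 0010(✓)  0011(✓)  0110(✓)  1000(✓)  1001(✓)  1010(✓)  1101(✓)
size-2^1 implicants → -010  0-10  001-  1-01  10-0  100-
Unchecked terms (primes): -010, 0-10, 001-, 1-01, 10-0, 100-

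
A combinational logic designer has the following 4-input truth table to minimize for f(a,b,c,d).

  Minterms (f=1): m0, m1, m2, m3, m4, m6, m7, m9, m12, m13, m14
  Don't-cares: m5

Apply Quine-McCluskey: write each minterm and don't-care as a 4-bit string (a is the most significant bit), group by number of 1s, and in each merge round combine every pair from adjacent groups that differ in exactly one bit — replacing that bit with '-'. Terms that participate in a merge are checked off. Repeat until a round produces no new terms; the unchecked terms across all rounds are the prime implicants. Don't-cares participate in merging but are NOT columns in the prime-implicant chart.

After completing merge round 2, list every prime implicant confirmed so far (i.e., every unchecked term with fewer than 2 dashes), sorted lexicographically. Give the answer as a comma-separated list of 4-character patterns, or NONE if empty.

NONE

[col 0] 0000*, 0001*, 0010*, 0011*, 0100*, 0101*, 0110*, 0111*, 1001*, 1100*, 1101*, 1110*
[col 1] -001*, -100*, -101*, -110*, 0-00*, 0-01*, 0-10*, 0-11*, 00-0*, 00-1*, 000-*, 001-*, 01-0*, 01-1*, 010-*, 011-*, 1-01*, 11-0*, 110-*
[col 2] --01, -1-0, -10-, 0--0*, 0--1*, 0-0-*, 0-1-*, 00--*, 01--*
[col 3] 0---
Prime implicants: --01, -1-0, -10-, 0---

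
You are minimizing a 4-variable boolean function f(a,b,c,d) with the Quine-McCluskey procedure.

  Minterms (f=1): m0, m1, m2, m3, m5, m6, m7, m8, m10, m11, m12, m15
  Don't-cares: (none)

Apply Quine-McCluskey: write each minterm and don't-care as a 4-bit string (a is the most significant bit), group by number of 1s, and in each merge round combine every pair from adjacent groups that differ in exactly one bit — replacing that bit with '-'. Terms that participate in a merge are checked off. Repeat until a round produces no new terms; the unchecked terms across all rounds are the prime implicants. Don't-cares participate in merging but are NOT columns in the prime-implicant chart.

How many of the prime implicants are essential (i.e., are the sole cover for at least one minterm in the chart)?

Round 0: 0000✓ 0001✓ 0010✓ 0011✓ 0101✓ 0110✓ 0111✓ 1000✓ 1010✓ 1011✓ 1100✓ 1111✓
Round 1: -000✓ -010✓ -011✓ -111✓ 0-01✓ 0-10✓ 0-11✓ 00-0✓ 00-1✓ 000-✓ 001-✓ 01-1✓ 011-✓ 1-00 1-11✓ 10-0✓ 101-✓
Round 2: --11 -0-0 -01- 0--1 0-1- 00--
PIs = {--11, -0-0, -01-, 0--1, 0-1-, 00--, 1-00}
Coverage chart:
  m0: -0-0,00--
  m1: 0--1,00--
  m2: -0-0,-01-,0-1-,00--
  m3: --11,-01-,0--1,0-1-,00--
  m5: 0--1 ←essential
  m6: 0-1- ←essential
  m7: --11,0--1,0-1-
  m8: -0-0,1-00
  m10: -0-0,-01-
  m11: --11,-01-
  m12: 1-00 ←essential
  m15: --11 ←essential
Essential: --11, 0--1, 0-1-, 1-00

4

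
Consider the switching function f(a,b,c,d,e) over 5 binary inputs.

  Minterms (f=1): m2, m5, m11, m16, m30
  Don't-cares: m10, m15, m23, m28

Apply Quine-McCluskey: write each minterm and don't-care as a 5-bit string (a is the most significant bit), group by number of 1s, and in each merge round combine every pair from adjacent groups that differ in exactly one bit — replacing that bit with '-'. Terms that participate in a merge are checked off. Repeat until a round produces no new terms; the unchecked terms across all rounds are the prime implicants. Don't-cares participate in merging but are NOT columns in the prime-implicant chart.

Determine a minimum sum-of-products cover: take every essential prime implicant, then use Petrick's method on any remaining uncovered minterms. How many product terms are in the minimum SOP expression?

5

Round 0: 00010✓ 00101 01010✓ 01011✓ 01111✓ 10000 10111 11100✓ 11110✓
Round 1: 0-010 01-11 0101- 111-0
PIs = {0-010, 00101, 01-11, 0101-, 10000, 10111, 111-0}
Coverage chart:
  m2: 0-010 ←essential
  m5: 00101 ←essential
  m11: 01-11,0101-
  m16: 10000 ←essential
  m30: 111-0 ←essential
Essential: 0-010, 00101, 10000, 111-0
Petrick residual → 01-11
Min cover (5 terms): a'c'de' + a'b'cd'e + a'bde + ab'c'd'e' + abce'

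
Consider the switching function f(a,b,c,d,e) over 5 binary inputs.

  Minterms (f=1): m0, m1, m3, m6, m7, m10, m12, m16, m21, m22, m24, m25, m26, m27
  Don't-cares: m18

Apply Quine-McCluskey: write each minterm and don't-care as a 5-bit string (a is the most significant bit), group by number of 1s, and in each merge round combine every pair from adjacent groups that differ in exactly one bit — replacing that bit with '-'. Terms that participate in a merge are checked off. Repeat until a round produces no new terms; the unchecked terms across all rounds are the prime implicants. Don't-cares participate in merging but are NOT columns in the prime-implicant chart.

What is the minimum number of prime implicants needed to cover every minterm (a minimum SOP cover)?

Round 0: 00000✓ 00001✓ 00011✓ 00110✓ 00111✓ 01010✓ 01100 10000✓ 10010✓ 10101 10110✓ 11000✓ 11001✓ 11010✓ 11011✓
Round 1: -0000 -0110 -1010 00-11 000-1 0000- 0011- 1-000✓ 1-010✓ 10-10 100-0✓ 110-0✓ 110-1✓ 1100-✓ 1101-✓
Round 2: 1-0-0 110--
PIs = {-0000, -0110, -1010, 00-11, 000-1, 0000-, 0011-, 01100, 1-0-0, 10-10, 10101, 110--}
Coverage chart:
  m0: -0000,0000-
  m1: 000-1,0000-
  m3: 00-11,000-1
  m6: -0110,0011-
  m7: 00-11,0011-
  m10: -1010 ←essential
  m12: 01100 ←essential
  m16: -0000,1-0-0
  m21: 10101 ←essential
  m22: -0110,10-10
  m24: 1-0-0,110--
  m25: 110-- ←essential
  m26: -1010,1-0-0,110--
  m27: 110-- ←essential
Essential: -1010, 01100, 10101, 110--
Petrick residual → -0000, -0110, 00-11, 000-1
Min cover (8 terms): b'c'd'e' + b'cde' + bc'de' + a'b'de + a'b'c'e + a'bcd'e' + ab'cd'e + abc'

8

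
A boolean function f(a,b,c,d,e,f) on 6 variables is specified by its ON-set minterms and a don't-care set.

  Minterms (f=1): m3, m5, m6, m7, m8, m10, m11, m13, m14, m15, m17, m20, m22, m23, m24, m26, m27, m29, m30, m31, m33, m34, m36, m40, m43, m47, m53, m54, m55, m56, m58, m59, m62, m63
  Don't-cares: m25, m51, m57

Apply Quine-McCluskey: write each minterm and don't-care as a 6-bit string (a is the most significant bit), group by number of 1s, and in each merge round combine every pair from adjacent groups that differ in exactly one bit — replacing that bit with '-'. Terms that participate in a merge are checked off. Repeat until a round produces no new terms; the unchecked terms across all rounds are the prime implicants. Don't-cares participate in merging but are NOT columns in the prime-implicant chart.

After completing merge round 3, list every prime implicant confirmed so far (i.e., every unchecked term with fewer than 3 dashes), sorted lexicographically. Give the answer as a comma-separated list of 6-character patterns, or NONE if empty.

--1000, 0-10-0, 0-11-1, 00--11, 00-1-1, 01-001, 0101-0, 011--1, 100001, 100010, 100100, 11--11, 1101-1

size-2^0 implicants → 000011(✓)  000101(✓)  000110(✓)  000111(✓)  001000(✓)  001010(✓)  001011(✓)  001101(✓)  001110(✓)  001111(✓)  010001(✓)  010100(✓)  010110(✓)  010111(✓)  011000(✓)  011001(✓)  011010(✓)  011011(✓)  011101(✓)  011110(✓)  011111(✓)  100001  100010  100100  101000(✓)  101011(✓)  101111(✓)  110011(✓)  110101(✓)  110110(✓)  110111(✓)  111000(✓)  111001(✓)  111010(✓)  111011(✓)  111110(✓)  111111(✓)
size-2^1 implicants → -01000(✓)  -01011(✓)  -01111(✓)  -10110(✓)  -10111(✓)  -11000(✓)  -11001(✓)  -11010(✓)  -11011(✓)  -11110(✓)  -11111(✓)  0-0110(✓)  0-0111(✓)  0-1000(✓)  0-1010(✓)  0-1011(✓)  0-1101(✓)  0-1110(✓)  0-1111(✓)  00-011(✓)  00-101(✓)  00-110(✓)  00-111(✓)  000-11(✓)  0001-1(✓)  00011-(✓)  001-10(✓)  001-11(✓)  0010-0(✓)  00101-(✓)  0011-1(✓)  00111-(✓)  01-001  01-110(✓)  01-111(✓)  0101-0  01011-(✓)  011-01(✓)  011-10(✓)  011-11(✓)  0110-0(✓)  0110-1(✓)  01100-(✓)  01101-(✓)  0111-1(✓)  01111-(✓)  1-1000(✓)  1-1011(✓)  1-1111(✓)  101-11(✓)  11-011(✓)  11-110(✓)  11-111(✓)  110-11(✓)  1101-1  11011-(✓)  111-10(✓)  111-11(✓)  1110-0(✓)  1110-1(✓)  11100-(✓)  11101-(✓)  11111-(✓)
size-2^2 implicants → --1000  --1011(✓)  --1111(✓)  -01-11(✓)  -1-110(✓)  -1-111(✓)  -1011-(✓)  -11-10(✓)  -11-11(✓)  -110-0(✓)  -110-1(✓)  -1100-(✓)  -1101-(✓)  -1111-(✓)  0--110(✓)  0--111(✓)  0-011-(✓)  0-1-10(✓)  0-1-11(✓)  0-10-0  0-101-(✓)  0-11-1  0-111-(✓)  00--11  00-1-1  00-11-(✓)  001-1-(✓)  01-11-(✓)  011--1  011-1-(✓)  0110--(✓)  1-1-11(✓)  11--11  11-11-(✓)  111-1-(✓)  1110--(✓)
size-2^3 implicants → --1-11  -1-11-  -11-1-  -110--  0--11-  0-1-1-
Unchecked terms (primes): --1-11, --1000, -1-11-, -11-1-, -110--, 0--11-, 0-1-1-, 0-10-0, 0-11-1, 00--11, 00-1-1, 01-001, 0101-0, 011--1, 100001, 100010, 100100, 11--11, 1101-1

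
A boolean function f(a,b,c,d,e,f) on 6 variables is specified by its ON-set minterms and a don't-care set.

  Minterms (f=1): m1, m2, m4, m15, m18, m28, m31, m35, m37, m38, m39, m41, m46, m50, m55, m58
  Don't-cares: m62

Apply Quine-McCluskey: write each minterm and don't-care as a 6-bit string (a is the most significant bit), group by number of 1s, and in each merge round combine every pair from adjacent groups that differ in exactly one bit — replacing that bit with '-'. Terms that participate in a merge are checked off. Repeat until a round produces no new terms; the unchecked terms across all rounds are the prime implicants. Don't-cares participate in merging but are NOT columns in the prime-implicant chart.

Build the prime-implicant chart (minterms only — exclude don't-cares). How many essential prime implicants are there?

9

size-2^0 implicants → 000001  000010(✓)  000100  001111(✓)  010010(✓)  011100  011111(✓)  100011(✓)  100101(✓)  100110(✓)  100111(✓)  101001  101110(✓)  110010(✓)  110111(✓)  111010(✓)  111110(✓)
size-2^1 implicants → -10010  0-0010  0-1111  1-0111  1-1110  10-110  100-11  1001-1  10011-  11-010  111-10
Unchecked terms (primes): -10010, 0-0010, 0-1111, 000001, 000100, 011100, 1-0111, 1-1110, 10-110, 100-11, 1001-1, 10011-, 101001, 11-010, 111-10
Minterm coverage:
  m1 ⊆ 000001 [E]
  m2 ⊆ 0-0010 [E]
  m4 ⊆ 000100 [E]
  m15 ⊆ 0-1111 [E]
  m18 ⊆ -10010,0-0010
  m28 ⊆ 011100 [E]
  m31 ⊆ 0-1111 [E]
  m35 ⊆ 100-11 [E]
  m37 ⊆ 1001-1 [E]
  m38 ⊆ 10-110,10011-
  m39 ⊆ 1-0111,100-11,1001-1,10011-
  m41 ⊆ 101001 [E]
  m46 ⊆ 1-1110,10-110
  m50 ⊆ -10010,11-010
  m55 ⊆ 1-0111 [E]
  m58 ⊆ 11-010,111-10
E = {0-0010, 0-1111, 000001, 000100, 011100, 1-0111, 100-11, 1001-1, 101001}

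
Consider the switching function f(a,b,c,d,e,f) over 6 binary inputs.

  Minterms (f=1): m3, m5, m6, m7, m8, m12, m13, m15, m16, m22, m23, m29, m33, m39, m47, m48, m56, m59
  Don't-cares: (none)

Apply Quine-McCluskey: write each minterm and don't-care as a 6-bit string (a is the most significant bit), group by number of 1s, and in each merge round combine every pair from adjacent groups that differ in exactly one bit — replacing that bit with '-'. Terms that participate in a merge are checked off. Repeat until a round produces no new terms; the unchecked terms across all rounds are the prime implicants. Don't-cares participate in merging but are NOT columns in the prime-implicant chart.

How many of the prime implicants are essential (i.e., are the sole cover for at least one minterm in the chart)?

10

Round 0: 000011✓ 000101✓ 000110✓ 000111✓ 001000✓ 001100✓ 001101✓ 001111✓ 010000✓ 010110✓ 010111✓ 011101✓ 100001 100111✓ 101111✓ 110000✓ 111000✓ 111011
Round 1: -00111✓ -01111✓ -10000 0-0110✓ 0-0111✓ 0-1101 00-101✓ 00-111✓ 000-11 0001-1✓ 00011-✓ 001-00 0011-1✓ 00110- 01011-✓ 10-111✓ 11-000
Round 2: -0-111 0-011- 00-1-1
PIs = {-0-111, -10000, 0-011-, 0-1101, 00-1-1, 000-11, 001-00, 00110-, 100001, 11-000, 111011}
Coverage chart:
  m3: 000-11 ←essential
  m5: 00-1-1 ←essential
  m6: 0-011- ←essential
  m7: -0-111,0-011-,00-1-1,000-11
  m8: 001-00 ←essential
  m12: 001-00,00110-
  m13: 0-1101,00-1-1,00110-
  m15: -0-111,00-1-1
  m16: -10000 ←essential
  m22: 0-011- ←essential
  m23: 0-011- ←essential
  m29: 0-1101 ←essential
  m33: 100001 ←essential
  m39: -0-111 ←essential
  m47: -0-111 ←essential
  m48: -10000,11-000
  m56: 11-000 ←essential
  m59: 111011 ←essential
Essential: -0-111, -10000, 0-011-, 0-1101, 00-1-1, 000-11, 001-00, 100001, 11-000, 111011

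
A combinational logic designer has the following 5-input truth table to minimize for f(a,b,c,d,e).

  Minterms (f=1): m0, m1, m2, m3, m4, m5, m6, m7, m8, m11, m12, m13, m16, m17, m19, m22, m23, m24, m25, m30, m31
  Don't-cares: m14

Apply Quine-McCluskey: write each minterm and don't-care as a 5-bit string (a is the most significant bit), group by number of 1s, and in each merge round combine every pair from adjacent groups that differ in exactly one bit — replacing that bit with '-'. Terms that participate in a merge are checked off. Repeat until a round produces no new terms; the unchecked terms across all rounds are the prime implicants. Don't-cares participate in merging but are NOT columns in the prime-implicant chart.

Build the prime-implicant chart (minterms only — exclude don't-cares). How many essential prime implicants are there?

[col 0] 00000*, 00001*, 00010*, 00011*, 00100*, 00101*, 00110*, 00111*, 01000*, 01011*, 01100*, 01101*, 01110*, 10000*, 10001*, 10011*, 10110*, 10111*, 11000*, 11001*, 11110*, 11111*
[col 1] -0000*, -0001*, -0011*, -0110*, -0111*, -1000*, -1110*, 0-000*, 0-011, 0-100*, 0-101*, 0-110*, 00-00*, 00-01*, 00-10*, 00-11*, 000-0*, 000-1*, 0000-*, 0001-*, 001-0*, 001-1*, 0010-*, 0011-*, 01-00*, 011-0*, 0110-*, 1-000*, 1-001*, 1-110*, 1-111*, 10-11*, 100-1*, 1000-*, 1011-*, 1100-*, 1111-*
[col 2] --000, --110, -0-11, -00-1, -000-, -011-, 0--00, 0-1-0, 0-10-, 00--0*, 00--1*, 00-0-*, 00-1-*, 000--*, 001--*, 1-00-, 1-11-
[col 3] 00---
Prime implicants: --000, --110, -0-11, -00-1, -000-, -011-, 0--00, 0-011, 0-1-0, 0-10-, 00---, 1-00-, 1-11-
PI chart (minterm → PIs covering it):
  0 | --000,-000-,0--00,00---
  1 | -00-1,-000-,00---
  2 | 00---  (sole → essential)
  3 | -0-11,-00-1,0-011,00---
  4 | 0--00,0-1-0,0-10-,00---
  5 | 0-10-,00---
  6 | --110,-011-,0-1-0,00---
  7 | -0-11,-011-,00---
  8 | --000,0--00
  11 | 0-011  (sole → essential)
  12 | 0--00,0-1-0,0-10-
  13 | 0-10-  (sole → essential)
  16 | --000,-000-,1-00-
  17 | -00-1,-000-,1-00-
  19 | -0-11,-00-1
  22 | --110,-011-,1-11-
  23 | -0-11,-011-,1-11-
  24 | --000,1-00-
  25 | 1-00-  (sole → essential)
  30 | --110,1-11-
  31 | 1-11-  (sole → essential)
Essential prime implicants: 0-011, 0-10-, 00---, 1-00-, 1-11-

5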